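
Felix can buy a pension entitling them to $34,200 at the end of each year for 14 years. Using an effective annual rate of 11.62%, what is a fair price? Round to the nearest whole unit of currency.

$231,162

PV = 34200 × [1 − (1+0.1162)^(−14)] / 0.1162 = 34200 × 6.759113 = 231,161.6499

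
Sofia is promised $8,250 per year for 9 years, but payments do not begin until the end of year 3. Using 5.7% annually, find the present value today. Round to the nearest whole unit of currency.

Value one period before first payment (t=2): 8250 × [1 − (1+0.057)^(−9)] / 0.057 = 8250 × 6.891391 = 56,853.9770
PV₀ = 56,853.9770 / (1+0.057)^2 = 56,853.9770 / 1.117249 = 50,887.4718

$50,887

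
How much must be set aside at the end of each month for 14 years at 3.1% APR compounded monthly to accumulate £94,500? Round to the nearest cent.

i = 0.031/12 = 0.00258333 per month; n = 14·12 = 168.
PMT = 94500 / ( [(1+0.00258333)^168 − 1] / 0.00258333 ) = 94500 / 210.021438 = 449.9541

£449.95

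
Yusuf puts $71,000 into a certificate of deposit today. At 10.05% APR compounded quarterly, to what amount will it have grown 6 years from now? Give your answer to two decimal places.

$128,795.93

With 4 periods per year: i = 0.025125, n = 24.
FV = PV·(1+i)^n = 71,000 × 1.814027 = 128,795.9321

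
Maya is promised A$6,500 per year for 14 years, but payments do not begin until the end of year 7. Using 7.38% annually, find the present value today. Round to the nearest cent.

PV at t=6 (ordinary 14-year annuity): 6500 × a(14|0.0738) = 6500 × 8.549605 = 55,572.4353
PV₀ = 55,572.4353 / (1+0.0738)^6 = 55,572.4353 / 1.532994 = 36,250.9198

A$36,250.92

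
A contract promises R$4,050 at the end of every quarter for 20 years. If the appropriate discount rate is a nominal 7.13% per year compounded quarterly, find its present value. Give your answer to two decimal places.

With 4 periods per year: i = 0.017825, n = 80.
Annuity factor a(80|0.017825) = 42.451337; PV = 4050 × 42.451337 = 171,927.9147

R$171,927.91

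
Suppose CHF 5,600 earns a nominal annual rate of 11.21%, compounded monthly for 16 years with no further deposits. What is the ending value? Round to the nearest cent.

With 12 periods per year: i = 0.00934167, n = 192.
5,600 × (1+0.00934167)^192 = 5,600 × 5.961214 = 33,382.8002

CHF 33,382.80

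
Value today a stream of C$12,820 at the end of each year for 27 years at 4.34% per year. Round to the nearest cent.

C$201,586.74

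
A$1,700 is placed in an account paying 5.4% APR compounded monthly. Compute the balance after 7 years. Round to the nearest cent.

A$2,478.81

With 12 periods per year: i = 0.0045, n = 84.
FV = 1,700 × (1 + 0.0045)^84 = 2,478.8142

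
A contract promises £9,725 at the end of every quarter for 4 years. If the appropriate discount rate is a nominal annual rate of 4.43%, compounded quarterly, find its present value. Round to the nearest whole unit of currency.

£141,877

Periodic rate i = 0.0443/4 = 0.011075; n = 4 × 4 = 16 periods.
Annuity factor a(16|0.011075) = 14.588846; PV = 9725 × 14.588846 = 141,876.5303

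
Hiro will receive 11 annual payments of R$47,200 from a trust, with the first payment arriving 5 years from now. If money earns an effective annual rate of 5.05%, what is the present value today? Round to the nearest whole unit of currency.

PV at t=4 (ordinary 11-year annuity): 47200 × a(11|0.0505) = 47200 × 8.284645 = 391,035.2552
PV₀ = 391,035.2552 / (1+0.0505)^4 = 391,035.2552 / 1.217823 = 321,093.6282

R$321,094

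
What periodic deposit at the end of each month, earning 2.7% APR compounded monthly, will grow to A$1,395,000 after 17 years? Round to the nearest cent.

With 12 periods per year: i = 0.00225, n = 204.
PMT = 1.395e+06 / ( [(1+0.00225)^204 − 1] / 0.00225 ) = 1.395e+06 / 258.522213 = 5,396.0547

A$5,396.05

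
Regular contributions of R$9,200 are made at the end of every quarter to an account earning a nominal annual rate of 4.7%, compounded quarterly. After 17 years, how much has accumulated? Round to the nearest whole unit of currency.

R$949,742

i = 0.047/4 = 0.01175 per quarter; n = 17·4 = 68.
FV = PMT · [(1+i)^n − 1] / i = 9200 · 103.232774 = 949,741.5191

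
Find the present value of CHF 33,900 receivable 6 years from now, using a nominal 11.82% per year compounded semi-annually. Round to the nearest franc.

i = 0.1182/2 = 0.0591 per half-year; n = 6·2 = 12.
Discount factor = (1+0.0591)^(−12) = 0.502061; PV = 33,900 × 0.502061 = 17,019.8639

CHF 17,020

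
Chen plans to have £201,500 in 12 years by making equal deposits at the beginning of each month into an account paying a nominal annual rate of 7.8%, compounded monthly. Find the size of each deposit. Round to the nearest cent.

£843.87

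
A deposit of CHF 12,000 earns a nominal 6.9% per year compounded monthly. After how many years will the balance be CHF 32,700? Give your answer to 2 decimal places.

14.57 years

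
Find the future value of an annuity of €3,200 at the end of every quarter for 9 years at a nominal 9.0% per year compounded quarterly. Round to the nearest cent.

i = 0.09/4 = 0.0225 per quarter; n = 9·4 = 36.
FV = PMT · [(1+i)^n − 1] / i = 3200 · 54.569619 = 174,622.7797

€174,622.78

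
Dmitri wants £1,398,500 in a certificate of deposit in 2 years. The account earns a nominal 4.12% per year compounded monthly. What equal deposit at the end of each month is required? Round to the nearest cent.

i = 0.0412/12 = 0.00343333 per month; n = 2·12 = 24.
FV-annuity factor = 24.971894; PMT = 1.3985e+06 / 24.971894 = 56,002.9597

£56,002.96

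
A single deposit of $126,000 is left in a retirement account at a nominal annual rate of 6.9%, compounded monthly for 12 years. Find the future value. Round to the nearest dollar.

Periodic rate i = 0.069/12 = 0.00575; n = 12 × 12 = 144 periods.
FV = PV·(1+i)^n = 126,000 × 2.283316 = 287,697.7624

$287,698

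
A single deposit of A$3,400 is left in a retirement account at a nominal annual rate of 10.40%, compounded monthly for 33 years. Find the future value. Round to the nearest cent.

With 12 periods per year: i = 0.00866667, n = 396.
FV = PV·(1+i)^n = 3,400 × 30.484348 = 103,646.7833

A$103,646.78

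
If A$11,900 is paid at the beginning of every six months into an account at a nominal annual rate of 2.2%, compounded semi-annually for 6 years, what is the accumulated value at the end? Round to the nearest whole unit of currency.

With 2 periods per year: i = 0.011, n = 12.
FV = PMT · [(1+i)^n − 1] / i × (1+i) = 11900 · 12.893577 = 153,433.5638
Payments are at the start of each period, so multiply by (1+i).

A$153,434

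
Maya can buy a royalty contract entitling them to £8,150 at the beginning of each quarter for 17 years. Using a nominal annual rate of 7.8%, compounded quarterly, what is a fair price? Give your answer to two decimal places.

Periodic rate i = 0.078/4 = 0.0195; n = 17 × 4 = 68 periods.
PV = PMT · [1 − (1+i)^(−n)] / i × (1+i) = 8150 · 38.220897 = 311,500.3112
Payments are at the start of each period, so multiply by (1+i).

£311,500.31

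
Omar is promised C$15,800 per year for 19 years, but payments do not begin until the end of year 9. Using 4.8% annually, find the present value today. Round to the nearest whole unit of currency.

PV at t=8 (ordinary 19-year annuity): 15800 × a(19|0.048) = 15800 × 12.284745 = 194,098.9745
Discount back 8 years: 194,098.9745 × (1+0.048)^(−8) = 194,098.9745 × 0.687242 = 133,392.9815

C$133,393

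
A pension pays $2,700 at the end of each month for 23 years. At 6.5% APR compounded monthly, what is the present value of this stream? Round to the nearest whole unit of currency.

With 12 periods per year: i = 0.00541667, n = 276.
Annuity factor a(276|0.00541667) = 143.048282; PV = 2700 × 143.048282 = 386,230.3610

$386,230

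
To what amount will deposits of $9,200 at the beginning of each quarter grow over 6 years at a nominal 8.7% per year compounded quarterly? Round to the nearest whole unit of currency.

$292,155

Periodic rate i = 0.087/4 = 0.02175; n = 6 × 4 = 24 periods.
FV = 9200 × [(1+0.02175)^24 − 1] / 0.02175 × (1+i) = 9200 × 31.756006 = 292,155.2584
(annuity-due: payments at period start, so ×(1+i).)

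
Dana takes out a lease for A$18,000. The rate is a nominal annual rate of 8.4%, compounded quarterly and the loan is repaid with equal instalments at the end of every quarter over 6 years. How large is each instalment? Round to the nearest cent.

A$962.49

i = 0.084/4 = 0.021 per quarter; n = 6·4 = 24.
PMT = 18000 / ( [1 − (1+0.021)^(−24)] / 0.021 ) = 18000 / 18.701404 = 962.4946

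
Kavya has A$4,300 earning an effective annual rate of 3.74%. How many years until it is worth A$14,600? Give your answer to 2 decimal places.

33.29 years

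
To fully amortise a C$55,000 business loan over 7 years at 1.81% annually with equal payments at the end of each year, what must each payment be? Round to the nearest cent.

Annuity-PV factor = 6.519522; PMT = 55000 / 6.519522 = 8,436.2015

C$8,436.20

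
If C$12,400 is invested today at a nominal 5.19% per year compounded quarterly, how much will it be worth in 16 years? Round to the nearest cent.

C$28,296.99

With 4 periods per year: i = 0.012975, n = 64.
FV = PV·(1+i)^n = 12,400 × 2.282015 = 28,296.9890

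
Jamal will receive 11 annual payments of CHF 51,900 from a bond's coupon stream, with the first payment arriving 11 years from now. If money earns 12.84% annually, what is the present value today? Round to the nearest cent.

Value one period before first payment (t=10): 51900 × [1 − (1+0.1284)^(−11)] / 0.1284 = 51900 × 5.725913 = 297,174.8789
PV₀ = 297,174.8789 / (1+0.1284)^10 = 297,174.8789 / 3.346808 = 88,793.5295

CHF 88,793.53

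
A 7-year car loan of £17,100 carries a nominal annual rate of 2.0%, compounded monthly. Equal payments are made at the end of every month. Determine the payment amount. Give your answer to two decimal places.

With 12 periods per year: i = 0.00166667, n = 84.
PMT = 17100 / ( [1 − (1+0.00166667)^(−84)] / 0.00166667 ) = 17100 / 78.324268 = 218.3231

£218.32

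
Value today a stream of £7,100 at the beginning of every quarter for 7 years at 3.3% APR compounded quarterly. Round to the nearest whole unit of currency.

£178,321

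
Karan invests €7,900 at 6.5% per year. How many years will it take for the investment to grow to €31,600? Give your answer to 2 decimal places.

(1+i)^n = 31600/7900 = 4.00000, so n = ln 4.00000 / ln 1.065 = 22.0135 years

22.01 years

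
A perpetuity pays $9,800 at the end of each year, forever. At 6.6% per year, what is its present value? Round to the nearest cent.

$148,484.85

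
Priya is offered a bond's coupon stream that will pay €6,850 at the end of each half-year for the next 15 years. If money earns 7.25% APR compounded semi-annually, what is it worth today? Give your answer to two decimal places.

€124,035.39

With 2 periods per year: i = 0.03625, n = 30.
Annuity factor a(30|0.03625) = 18.107356; PV = 6850 × 18.107356 = 124,035.3900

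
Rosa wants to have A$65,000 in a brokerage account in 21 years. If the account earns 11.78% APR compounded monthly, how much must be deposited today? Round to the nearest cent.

Periodic rate i = 0.1178/12 = 0.00981667; n = 21 × 12 = 252 periods.
PV = 65,000 / (1 + 0.00981667)^252 = 65,000 / 11.725156 = 5,543.6361

A$5,543.64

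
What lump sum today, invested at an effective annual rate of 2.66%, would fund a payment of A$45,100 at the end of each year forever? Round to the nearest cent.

A$1,695,488.72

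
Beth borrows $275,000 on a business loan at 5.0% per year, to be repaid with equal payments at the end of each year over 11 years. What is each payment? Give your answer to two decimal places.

Annuity-PV factor = 8.306414; PMT = 275000 / 8.306414 = 33,106.9452

$33,106.95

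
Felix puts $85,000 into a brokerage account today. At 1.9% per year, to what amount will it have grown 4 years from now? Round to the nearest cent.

FV = PV·(1+i)^n = 85,000 × 1.078194 = 91,646.4531

$91,646.45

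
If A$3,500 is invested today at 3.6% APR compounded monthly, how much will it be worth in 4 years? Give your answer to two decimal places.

A$4,041.22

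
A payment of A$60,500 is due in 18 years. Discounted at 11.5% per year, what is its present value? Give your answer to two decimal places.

PV = 60,500 / (1 + 0.115)^18 = 60,500 / 7.094922 = 8,527.2258

A$8,527.23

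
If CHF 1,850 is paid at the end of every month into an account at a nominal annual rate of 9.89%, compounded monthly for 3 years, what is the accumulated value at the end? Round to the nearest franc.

CHF 77,167

i = 0.0989/12 = 0.00824167 per month; n = 3·12 = 36.
FV = PMT · [(1+i)^n − 1] / i = 1850 · 41.712027 = 77,167.2501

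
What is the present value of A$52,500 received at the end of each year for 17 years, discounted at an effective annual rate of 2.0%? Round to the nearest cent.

A$750,323.27

Annuity factor a(17|0.02) = 14.291872; PV = 52500 × 14.291872 = 750,323.2735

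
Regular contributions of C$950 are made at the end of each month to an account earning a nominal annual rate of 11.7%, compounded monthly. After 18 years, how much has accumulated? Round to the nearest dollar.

Periodic rate i = 0.117/12 = 0.00975; n = 18 × 12 = 216 periods.
FV = 950 × [(1+0.00975)^216 − 1] / 0.00975 = 950 × 731.481011 = 694,906.9602

C$694,907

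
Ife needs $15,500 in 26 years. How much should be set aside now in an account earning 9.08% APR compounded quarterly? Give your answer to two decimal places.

$1,501.46

i = 0.0908/4 = 0.0227 per quarter; n = 26·4 = 104.
PV = FV·(1+i)^(−n) = 15,500 × 0.096868 = 1,501.4576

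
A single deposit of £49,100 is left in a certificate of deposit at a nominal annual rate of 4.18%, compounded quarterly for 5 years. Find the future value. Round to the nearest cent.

With 4 periods per year: i = 0.01045, n = 20.
FV = 49,100 × (1 + 0.01045)^20 = 60,447.4600

£60,447.46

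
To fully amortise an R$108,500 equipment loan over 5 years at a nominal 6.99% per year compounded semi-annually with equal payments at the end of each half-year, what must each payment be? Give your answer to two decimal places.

R$13,042.90

Periodic rate i = 0.0699/2 = 0.03495; n = 5 × 2 = 10 periods.
Annuity-PV factor = 8.318702; PMT = 108500 / 8.318702 = 13,042.9008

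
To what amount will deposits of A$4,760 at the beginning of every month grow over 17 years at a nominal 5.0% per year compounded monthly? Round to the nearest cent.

With 12 periods per year: i = 0.00416667, n = 204.
FV = 4760 × [(1+0.00416667)^204 − 1] / 0.00416667 × (1+i) = 4760 × 321.860042 = 1,532,053.7995
(annuity-due: payments at period start, so ×(1+i).)

A$1,532,053.80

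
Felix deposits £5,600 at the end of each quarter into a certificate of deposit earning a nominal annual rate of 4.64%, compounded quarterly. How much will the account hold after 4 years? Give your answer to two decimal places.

With 4 periods per year: i = 0.0116, n = 16.
Accumulation factor s(16|0.0116) = 17.470275; FV = 5600 × 17.470275 = 97,833.5413

£97,833.54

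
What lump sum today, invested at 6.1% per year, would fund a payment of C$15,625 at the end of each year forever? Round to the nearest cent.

C$256,147.54

PV = PMT / i = 15625 / 0.061 = 256,147.5410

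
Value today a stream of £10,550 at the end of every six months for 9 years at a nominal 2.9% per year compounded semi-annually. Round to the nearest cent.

i = 0.029/2 = 0.0145 per half-year; n = 9·2 = 18.
PV = PMT · [1 − (1+i)^(−n)] / i = 10550 · 15.743041 = 166,089.0873

£166,089.09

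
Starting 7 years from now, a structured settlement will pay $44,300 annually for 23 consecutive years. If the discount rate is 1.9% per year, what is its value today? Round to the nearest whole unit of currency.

$731,772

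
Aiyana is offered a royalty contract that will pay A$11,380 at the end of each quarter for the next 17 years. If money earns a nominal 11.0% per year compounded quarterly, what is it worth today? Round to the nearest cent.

A$348,408.04

Periodic rate i = 0.11/4 = 0.0275; n = 17 × 4 = 68 periods.
PV = PMT · [1 − (1+i)^(−n)] / i = 11380 · 30.615821 = 348,408.0400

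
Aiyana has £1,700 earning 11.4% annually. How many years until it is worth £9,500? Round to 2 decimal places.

15.94 years

n = ln(9500/1700) / ln(1+0.114) = ln(5.58824) / 0.107957 = 15.9384 years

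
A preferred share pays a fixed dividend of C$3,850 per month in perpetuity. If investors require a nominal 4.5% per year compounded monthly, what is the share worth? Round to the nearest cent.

Periodic rate i = 0.045/12 = 0.00375.
PV = PMT / i = 3850 / 0.00375 = 1,026,666.6667

C$1,026,666.67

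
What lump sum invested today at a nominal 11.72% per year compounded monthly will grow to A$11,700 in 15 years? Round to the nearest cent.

A$2,034.23

With 12 periods per year: i = 0.00976667, n = 180.
PV = FV·(1+i)^(−n) = 11,700 × 0.173866 = 2,034.2318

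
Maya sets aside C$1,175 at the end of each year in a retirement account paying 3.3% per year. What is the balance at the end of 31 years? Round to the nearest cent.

FV = 1175 × [(1+0.033)^31 − 1] / 0.033 = 1175 × 52.604891 = 61,810.7471

C$61,810.75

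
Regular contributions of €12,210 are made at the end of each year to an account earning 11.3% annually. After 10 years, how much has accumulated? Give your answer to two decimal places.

€207,148.83

FV = 12210 × [(1+0.113)^10 − 1] / 0.113 = 12210 × 16.965506 = 207,148.8296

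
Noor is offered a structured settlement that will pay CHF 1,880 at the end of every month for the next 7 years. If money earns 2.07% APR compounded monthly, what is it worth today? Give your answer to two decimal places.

CHF 146,894.15

With 12 periods per year: i = 0.001725, n = 84.
Annuity factor a(84|0.001725) = 78.135188; PV = 1880 × 78.135188 = 146,894.1539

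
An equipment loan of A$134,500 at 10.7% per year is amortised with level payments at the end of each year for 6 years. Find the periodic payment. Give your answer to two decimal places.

A$31,518.37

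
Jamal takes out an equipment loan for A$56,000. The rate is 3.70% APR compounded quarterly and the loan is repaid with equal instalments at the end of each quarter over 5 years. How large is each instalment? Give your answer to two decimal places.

With 4 periods per year: i = 0.00925, n = 20.
Annuity-PV factor = 18.182558; PMT = 56000 / 18.182558 = 3,079.8748

A$3,079.87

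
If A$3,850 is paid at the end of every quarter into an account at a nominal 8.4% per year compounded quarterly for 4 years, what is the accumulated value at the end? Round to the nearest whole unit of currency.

With 4 periods per year: i = 0.021, n = 16.
Accumulation factor s(16|0.021) = 18.784698; FV = 3850 × 18.784698 = 72,321.0882

A$72,321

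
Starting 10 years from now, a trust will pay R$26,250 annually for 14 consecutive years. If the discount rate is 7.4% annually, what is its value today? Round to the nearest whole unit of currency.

R$117,902

PV at t=9 (ordinary 14-year annuity): 26250 × a(14|0.074) = 26250 × 8.539484 = 224,161.4600
PV₀ = 224,161.4600 / (1+0.074)^9 = 224,161.4600 / 1.901247 = 117,902.3372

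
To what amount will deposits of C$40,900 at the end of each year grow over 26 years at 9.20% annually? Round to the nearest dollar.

C$3,937,957

Accumulation factor s(26|0.092) = 96.282555; FV = 40900 × 96.282555 = 3,937,956.5136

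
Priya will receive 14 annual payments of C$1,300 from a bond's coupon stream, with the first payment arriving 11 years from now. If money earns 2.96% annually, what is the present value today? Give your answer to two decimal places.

PV at t=10 (ordinary 14-year annuity): 1300 × a(14|0.0296) = 1300 × 11.326935 = 14,725.0155
Discount back 10 years: 14,725.0155 × (1+0.0296)^(−10) = 14,725.0155 × 0.746990 = 10,999.4361

C$10,999.44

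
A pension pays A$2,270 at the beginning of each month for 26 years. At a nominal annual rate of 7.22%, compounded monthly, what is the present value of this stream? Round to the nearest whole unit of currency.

A$321,149

Periodic rate i = 0.0722/12 = 0.00601667; n = 26 × 12 = 312 periods.
PV = PMT · [1 − (1+i)^(−n)] / i × (1+i) = 2270 · 141.475305 = 321,148.9435
(Beginning-of-period payments → annuity-due factor ×(1+i).)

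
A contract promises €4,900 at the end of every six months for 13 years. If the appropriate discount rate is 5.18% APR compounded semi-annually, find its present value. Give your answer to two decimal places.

€91,877.38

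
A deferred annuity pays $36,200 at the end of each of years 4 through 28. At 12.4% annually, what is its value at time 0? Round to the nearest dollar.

PV at t=3 (ordinary 25-year annuity): 36200 × a(25|0.124) = 36200 × 7.630585 = 276,227.1869
PV₀ = 276,227.1869 / (1+0.124)^3 = 276,227.1869 / 1.420035 = 194,521.4449

$194,521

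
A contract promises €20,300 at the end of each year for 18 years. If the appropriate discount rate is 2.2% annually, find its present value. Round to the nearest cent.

Annuity factor a(18|0.022) = 14.731717; PV = 20300 × 14.731717 = 299,053.8567

€299,053.86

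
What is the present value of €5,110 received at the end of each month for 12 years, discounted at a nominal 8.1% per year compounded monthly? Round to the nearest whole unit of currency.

€469,694

Periodic rate i = 0.081/12 = 0.00675; n = 12 × 12 = 144 periods.
PV = PMT · [1 − (1+i)^(−n)] / i = 5110 · 91.916564 = 469,693.6444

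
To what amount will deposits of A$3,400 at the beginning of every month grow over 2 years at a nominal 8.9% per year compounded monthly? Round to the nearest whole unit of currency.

With 12 periods per year: i = 0.00741667, n = 24.
FV = 3400 × [(1+0.00741667)^24 − 1] / 0.00741667 × (1+i) = 3400 × 26.356842 = 89,613.2614
Payments are at the start of each period, so multiply by (1+i).

A$89,613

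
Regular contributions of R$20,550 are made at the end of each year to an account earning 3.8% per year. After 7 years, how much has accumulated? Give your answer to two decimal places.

FV = 20550 × [(1+0.038)^7 − 1] / 0.038 = 20550 × 7.850505 = 161,327.8750

R$161,327.87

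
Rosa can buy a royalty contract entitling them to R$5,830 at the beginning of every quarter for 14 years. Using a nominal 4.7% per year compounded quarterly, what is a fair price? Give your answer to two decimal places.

i = 0.047/4 = 0.01175 per quarter; n = 14·4 = 56.
Annuity factor a(56|0.01175) × (1+i) = 41.341710; PV = 5830 × 41.341710 = 241,022.1701
(Beginning-of-period payments → annuity-due factor ×(1+i).)

R$241,022.17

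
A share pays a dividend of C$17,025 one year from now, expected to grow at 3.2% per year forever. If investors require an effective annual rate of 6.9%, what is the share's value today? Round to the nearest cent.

C$460,135.14

PV = D₁/(r − g) = 17025/(0.069 − 0.032) = 460,135.1351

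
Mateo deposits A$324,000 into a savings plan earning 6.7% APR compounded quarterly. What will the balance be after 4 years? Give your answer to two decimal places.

A$422,641.27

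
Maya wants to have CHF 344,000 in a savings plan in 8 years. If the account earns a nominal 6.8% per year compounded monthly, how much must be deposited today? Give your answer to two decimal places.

CHF 199,971.97

i = 0.068/12 = 0.00566667 per month; n = 8·12 = 96.
PV = FV·(1+i)^(−n) = 344,000 × 0.581314 = 199,971.9672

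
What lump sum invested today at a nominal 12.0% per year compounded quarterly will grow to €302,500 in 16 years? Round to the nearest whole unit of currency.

€45,619

Periodic rate i = 0.12/4 = 0.03; n = 16 × 4 = 64 periods.
PV = 302,500 / (1 + 0.03)^64 = 302,500 / 6.631051 = 45,618.7098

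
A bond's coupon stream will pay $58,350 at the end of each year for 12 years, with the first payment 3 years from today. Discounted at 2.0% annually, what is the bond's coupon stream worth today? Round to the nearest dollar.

$593,110

PV at t=2 (ordinary 12-year annuity): 58350 × a(12|0.02) = 58350 × 10.575341 = 617,071.1602
PV₀ = 617,071.1602 / (1+0.02)^2 = 617,071.1602 / 1.040400 = 593,109.5350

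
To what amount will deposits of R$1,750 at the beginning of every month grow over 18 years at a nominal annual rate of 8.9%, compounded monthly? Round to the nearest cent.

R$935,059.50

i = 0.089/12 = 0.00741667 per month; n = 18·12 = 216.
FV = 1750 × [(1+0.00741667)^216 − 1] / 0.00741667 × (1+i) = 1750 × 534.319713 = 935,059.4971
Payments are at the start of each period, so multiply by (1+i).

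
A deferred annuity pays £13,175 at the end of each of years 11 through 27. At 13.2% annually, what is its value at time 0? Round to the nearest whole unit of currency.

£25,378

Value one period before first payment (t=10): 13175 × [1 − (1+0.132)^(−17)] / 0.132 = 13175 × 6.655230 = 87,682.6550
PV₀ = 87,682.6550 / (1+0.132)^10 = 87,682.6550 / 3.455129 = 25,377.5343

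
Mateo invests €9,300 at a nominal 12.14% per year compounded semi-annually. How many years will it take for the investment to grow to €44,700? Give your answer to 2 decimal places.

13.32 years

Periodic rate i = 0.1214/2 = 0.0607.
(1+i)^n = 44700/9300 = 4.80645, so n = ln 4.80645 / ln 1.0607 = 26.6415 half-years
= 26.6415/2 years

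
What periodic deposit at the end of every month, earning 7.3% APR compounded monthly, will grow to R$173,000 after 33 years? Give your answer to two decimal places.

Periodic rate i = 0.073/12 = 0.00608333; n = 33 × 12 = 396 periods.
PMT = 173000 / ( [(1+0.00608333)^396 − 1] / 0.00608333 ) = 173000 / 1650.732507 = 104.8020

R$104.80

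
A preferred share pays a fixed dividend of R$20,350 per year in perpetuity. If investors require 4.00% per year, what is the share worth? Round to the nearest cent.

PV = C/r = 20350/0.04 = 508,750.0000

R$508,750.00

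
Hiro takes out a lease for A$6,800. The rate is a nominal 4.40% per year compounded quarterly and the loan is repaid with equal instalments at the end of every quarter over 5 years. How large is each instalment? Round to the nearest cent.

i = 0.044/4 = 0.011 per quarter; n = 5·4 = 20.
Annuity-PV factor = 17.865149; PMT = 6800 / 17.865149 = 380.6293

A$380.63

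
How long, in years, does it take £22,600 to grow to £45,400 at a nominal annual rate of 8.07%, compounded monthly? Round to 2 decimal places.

Periodic rate i = 0.0807/12 = 0.006725.
n = ln(45400/22600) / ln(1+0.006725) = ln(2.00885) / 0.006702 = 104.0751 months
= 104.0751/12 years

8.67 years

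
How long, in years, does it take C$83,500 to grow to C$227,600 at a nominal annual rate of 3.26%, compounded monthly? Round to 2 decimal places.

Periodic rate i = 0.0326/12 = 0.00271667.
(1+i)^n = 227600/83500 = 2.72575, so n = ln 2.72575 / ln 1.00272 = 369.6090 months
= 369.6090/12 years

30.80 years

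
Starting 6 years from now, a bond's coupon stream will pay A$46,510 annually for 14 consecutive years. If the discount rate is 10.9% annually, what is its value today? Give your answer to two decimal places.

A$194,606.43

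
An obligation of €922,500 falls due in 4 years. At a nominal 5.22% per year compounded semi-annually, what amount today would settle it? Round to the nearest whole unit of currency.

With 2 periods per year: i = 0.0261, n = 8.
PV = 922,500 / (1 + 0.0261)^8 = 922,500 / 1.228903 = 750,669.6785

€750,670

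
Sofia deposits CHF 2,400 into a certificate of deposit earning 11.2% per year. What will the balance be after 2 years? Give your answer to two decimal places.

CHF 2,967.71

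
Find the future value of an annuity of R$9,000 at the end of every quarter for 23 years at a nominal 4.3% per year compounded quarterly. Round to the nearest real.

R$1,401,816

i = 0.043/4 = 0.01075 per quarter; n = 23·4 = 92.
FV = 9000 × [(1+0.01075)^92 − 1] / 0.01075 = 9000 × 155.757359 = 1,401,816.2285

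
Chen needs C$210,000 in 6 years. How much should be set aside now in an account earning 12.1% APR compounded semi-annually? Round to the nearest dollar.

With 2 periods per year: i = 0.0605, n = 12.
PV = FV·(1+i)^(−n) = 210,000 × 0.494165 = 103,774.6364

C$103,775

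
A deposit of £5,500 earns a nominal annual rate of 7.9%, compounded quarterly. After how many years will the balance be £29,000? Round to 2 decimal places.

21.25 years

Periodic rate i = 0.079/4 = 0.01975.
n = ln(29000/5500) / ln(1+0.01975) = ln(5.27273) / 0.019557 = 85.0082 quarters
= 85.0082/4 years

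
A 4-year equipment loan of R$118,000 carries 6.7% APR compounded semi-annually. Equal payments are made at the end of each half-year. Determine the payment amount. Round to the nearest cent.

R$17,058.94

With 2 periods per year: i = 0.0335, n = 8.
Annuity-PV factor = 6.917193; PMT = 118000 / 6.917193 = 17,058.9424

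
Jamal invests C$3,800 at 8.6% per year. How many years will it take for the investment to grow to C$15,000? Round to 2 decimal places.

(1+i)^n = 15000/3800 = 3.94737, so n = ln 3.94737 / ln 1.086 = 16.6428 years

16.64 years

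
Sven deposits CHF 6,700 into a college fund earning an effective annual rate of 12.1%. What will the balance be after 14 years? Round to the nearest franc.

6,700 × (1+0.121)^14 = 6,700 × 4.948557 = 33,155.3318

CHF 33,155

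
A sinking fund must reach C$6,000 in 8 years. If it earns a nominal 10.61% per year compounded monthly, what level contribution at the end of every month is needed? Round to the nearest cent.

C$39.94

i = 0.1061/12 = 0.00884167 per month; n = 8·12 = 96.
FV-annuity factor = 150.213735; PMT = 6000 / 150.213735 = 39.9431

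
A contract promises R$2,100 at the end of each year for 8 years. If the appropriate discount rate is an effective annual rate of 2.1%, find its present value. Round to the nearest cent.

R$15,317.42

Annuity factor a(8|0.021) = 7.294011; PV = 2100 × 7.294011 = 15,317.4235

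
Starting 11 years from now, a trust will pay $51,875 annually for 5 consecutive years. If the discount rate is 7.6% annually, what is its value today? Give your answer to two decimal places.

$100,622.74

PV at t=10 (ordinary 5-year annuity): 51875 × a(5|0.076) = 51875 × 4.035160 = 209,323.9206
PV₀ = 209,323.9206 / (1+0.076)^10 = 209,323.9206 / 2.080284 = 100,622.7418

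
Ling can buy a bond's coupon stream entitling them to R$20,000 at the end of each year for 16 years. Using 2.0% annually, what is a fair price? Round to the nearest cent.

R$271,554.19

PV = PMT · [1 − (1+i)^(−n)] / i = 20000 · 13.577709 = 271,554.1863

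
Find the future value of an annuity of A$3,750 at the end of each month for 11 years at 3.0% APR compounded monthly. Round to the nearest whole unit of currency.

i = 0.03/12 = 0.0025 per month; n = 11·12 = 132.
Accumulation factor s(132|0.0025) = 156.158171; FV = 3750 × 156.158171 = 585,593.1398

A$585,593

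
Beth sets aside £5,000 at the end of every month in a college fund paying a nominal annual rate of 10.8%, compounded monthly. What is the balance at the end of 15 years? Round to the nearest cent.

Periodic rate i = 0.108/12 = 0.009; n = 15 × 12 = 180 periods.
Accumulation factor s(180|0.009) = 446.289465; FV = 5000 × 446.289465 = 2,231,447.3247

£2,231,447.32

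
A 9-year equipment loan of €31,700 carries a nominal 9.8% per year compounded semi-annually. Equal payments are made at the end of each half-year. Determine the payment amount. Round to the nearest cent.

€2,690.67

i = 0.098/2 = 0.049 per half-year; n = 9·2 = 18.
PMT = 31700 / ( [1 − (1+0.049)^(−18)] / 0.049 ) = 31700 / 11.781455 = 2,690.6695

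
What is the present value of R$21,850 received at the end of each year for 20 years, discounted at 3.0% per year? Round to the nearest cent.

R$325,072.83

PV = 21850 × [1 − (1+0.03)^(−20)] / 0.03 = 21850 × 14.877475 = 325,072.8257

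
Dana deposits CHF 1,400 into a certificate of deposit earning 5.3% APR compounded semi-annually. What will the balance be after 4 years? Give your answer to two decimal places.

With 2 periods per year: i = 0.0265, n = 8.
1,400 × (1+0.0265)^8 = 1,400 × 1.232740 = 1,725.8366

CHF 1,725.84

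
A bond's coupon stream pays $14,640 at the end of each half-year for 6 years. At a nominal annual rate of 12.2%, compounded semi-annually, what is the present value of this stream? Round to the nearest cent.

With 2 periods per year: i = 0.061, n = 12.
PV = PMT · [1 − (1+i)^(−n)] / i = 14640 · 8.338071 = 122,069.3656

$122,069.37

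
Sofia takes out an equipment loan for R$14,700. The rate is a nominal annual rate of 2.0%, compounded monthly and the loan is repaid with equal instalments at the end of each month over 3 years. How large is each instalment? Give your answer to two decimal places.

Periodic rate i = 0.02/12 = 0.00166667; n = 3 × 12 = 36 periods.
PMT = 14700 / ( [1 − (1+0.00166667)^(−36)] / 0.00166667 ) = 14700 / 34.913058 = 421.0459

R$421.05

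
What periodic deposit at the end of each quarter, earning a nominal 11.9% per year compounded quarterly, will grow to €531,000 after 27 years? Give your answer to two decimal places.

i = 0.119/4 = 0.02975 per quarter; n = 27·4 = 108.
FV-annuity factor = 763.550224; PMT = 531000 / 763.550224 = 695.4356

€695.44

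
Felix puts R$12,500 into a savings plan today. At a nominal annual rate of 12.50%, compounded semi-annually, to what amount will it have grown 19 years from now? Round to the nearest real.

i = 0.125/2 = 0.0625 per half-year; n = 19·2 = 38.
FV = PV·(1+i)^n = 12,500 × 10.011512 = 125,143.8998

R$125,144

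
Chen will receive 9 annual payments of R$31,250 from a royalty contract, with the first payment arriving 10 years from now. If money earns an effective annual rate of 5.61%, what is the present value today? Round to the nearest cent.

R$132,289.74

PV at t=9 (ordinary 9-year annuity): 31250 × a(9|0.0561) = 31250 × 6.918652 = 216,207.8887
PV₀ = 216,207.8887 / (1+0.0561)^9 = 216,207.8887 / 1.634351 = 132,289.7367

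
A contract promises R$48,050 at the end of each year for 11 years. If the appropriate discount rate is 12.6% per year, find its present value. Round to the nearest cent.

R$277,977.77

PV = PMT · [1 − (1+i)^(−n)] / i = 48050 · 5.785177 = 277,977.7699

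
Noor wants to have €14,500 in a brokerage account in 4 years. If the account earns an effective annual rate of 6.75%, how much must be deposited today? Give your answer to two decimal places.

€11,165.97

PV = 14,500 / (1 + 0.0675)^4 = 14,500 / 1.298588 = 11,165.9703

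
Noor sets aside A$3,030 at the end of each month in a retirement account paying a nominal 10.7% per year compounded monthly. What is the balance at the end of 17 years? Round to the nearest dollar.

A$1,738,546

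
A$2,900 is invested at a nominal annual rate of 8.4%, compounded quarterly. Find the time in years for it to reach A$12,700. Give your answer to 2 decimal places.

Periodic rate i = 0.084/4 = 0.021.
(1+i)^n = 12700/2900 = 4.37931, so n = ln 4.37931 / ln 1.021 = 71.0640 quarters
= 71.0640/4 years

17.77 years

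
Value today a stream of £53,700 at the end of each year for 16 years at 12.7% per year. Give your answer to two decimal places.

£360,405.43

Annuity factor a(16|0.127) = 6.711460; PV = 53700 × 6.711460 = 360,405.4258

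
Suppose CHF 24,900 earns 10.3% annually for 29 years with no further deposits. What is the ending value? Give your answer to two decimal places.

24,900 × (1+0.103)^29 = 24,900 × 17.166820 = 427,453.8252

CHF 427,453.83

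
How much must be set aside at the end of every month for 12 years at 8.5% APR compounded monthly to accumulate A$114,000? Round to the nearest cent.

A$457.96

i = 0.085/12 = 0.00708333 per month; n = 12·12 = 144.
FV-annuity factor = 248.928220; PMT = 114000 / 248.928220 = 457.9633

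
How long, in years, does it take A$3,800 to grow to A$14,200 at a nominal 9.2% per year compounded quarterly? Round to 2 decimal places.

Periodic rate i = 0.092/4 = 0.023.
(1+i)^n = 14200/3800 = 3.73684, so n = ln 3.73684 / ln 1.023 = 57.9714 quarters
= 57.9714/4 years

14.49 years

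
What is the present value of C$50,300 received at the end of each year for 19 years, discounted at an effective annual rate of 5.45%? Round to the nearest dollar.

PV = 50300 × [1 − (1+0.0545)^(−19)] / 0.0545 = 50300 × 11.654120 = 586,202.2326

C$586,202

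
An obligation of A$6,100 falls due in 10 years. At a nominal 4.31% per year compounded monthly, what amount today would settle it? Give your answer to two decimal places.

With 12 periods per year: i = 0.00359167, n = 120.
PV = 6,100 / (1 + 0.00359167)^120 = 6,100 / 1.537608 = 3,967.2015

A$3,967.20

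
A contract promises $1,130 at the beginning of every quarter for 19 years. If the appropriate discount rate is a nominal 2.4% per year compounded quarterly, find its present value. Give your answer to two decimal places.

i = 0.024/4 = 0.006 per quarter; n = 19·4 = 76.
PV = PMT · [1 − (1+i)^(−n)] / i × (1+i) = 1130 · 61.252317 = 69,215.1181
(Beginning-of-period payments → annuity-due factor ×(1+i).)

$69,215.12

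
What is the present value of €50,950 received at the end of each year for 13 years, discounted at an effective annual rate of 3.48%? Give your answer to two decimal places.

PV = PMT · [1 − (1+i)^(−n)] / i = 50950 · 10.315731 = 525,586.4957

€525,586.50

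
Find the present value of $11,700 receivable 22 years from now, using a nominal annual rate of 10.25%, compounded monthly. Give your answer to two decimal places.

i = 0.1025/12 = 0.00854167 per month; n = 22·12 = 264.
PV = FV·(1+i)^(−n) = 11,700 × 0.105883 = 1,238.8271

$1,238.83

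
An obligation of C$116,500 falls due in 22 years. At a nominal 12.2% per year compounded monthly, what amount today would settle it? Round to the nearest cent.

Periodic rate i = 0.122/12 = 0.0101667; n = 22 × 12 = 264 periods.
PV = FV·(1+i)^(−n) = 116,500 × 0.069221 = 8,064.2698

C$8,064.27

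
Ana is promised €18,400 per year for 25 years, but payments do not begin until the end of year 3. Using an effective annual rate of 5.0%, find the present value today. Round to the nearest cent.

PV at t=2 (ordinary 25-year annuity): 18400 × a(25|0.05) = 18400 × 14.093945 = 259,328.5800
PV₀ = 259,328.5800 / (1+0.05)^2 = 259,328.5800 / 1.102500 = 235,218.6667

€235,218.67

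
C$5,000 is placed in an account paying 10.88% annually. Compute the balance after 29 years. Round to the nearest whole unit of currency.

FV = PV·(1+i)^n = 5,000 × 19.986802 = 99,934.0078

C$99,934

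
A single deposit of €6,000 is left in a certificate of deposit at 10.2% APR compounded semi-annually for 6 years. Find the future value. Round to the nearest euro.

€10,899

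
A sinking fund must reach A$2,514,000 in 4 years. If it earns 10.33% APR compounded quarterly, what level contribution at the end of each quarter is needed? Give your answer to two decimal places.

A$128,884.30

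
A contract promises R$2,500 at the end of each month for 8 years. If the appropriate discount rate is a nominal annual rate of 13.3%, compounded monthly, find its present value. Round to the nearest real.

R$147,271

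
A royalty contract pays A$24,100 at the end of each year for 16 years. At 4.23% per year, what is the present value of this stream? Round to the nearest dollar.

A$276,115

PV = 24100 × [1 − (1+0.0423)^(−16)] / 0.0423 = 24100 × 11.457056 = 276,115.0601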